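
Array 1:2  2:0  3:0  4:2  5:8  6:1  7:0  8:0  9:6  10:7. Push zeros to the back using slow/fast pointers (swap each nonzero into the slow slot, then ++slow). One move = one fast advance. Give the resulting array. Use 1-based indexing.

[2, 2, 8, 1, 6, 7, 0, 0, 0, 0]

slow=1 fast=1: a[fast]=2≠0 swap→a[1]=2, slow++,fast++
slow=2 fast=2: a[fast]=0, fast++
slow=2 fast=3: a[fast]=0, fast++
slow=2 fast=4: a[fast]=2≠0 swap→a[2]=2, slow++,fast++
slow=3 fast=5: a[fast]=8≠0 swap→a[3]=8, slow++,fast++
slow=4 fast=6: a[fast]=1≠0 swap→a[4]=1, slow++,fast++
slow=5 fast=7: a[fast]=0, fast++
slow=5 fast=8: a[fast]=0, fast++
slow=5 fast=9: a[fast]=6≠0 swap→a[5]=6, slow++,fast++
slow=6 fast=10: a[fast]=7≠0 swap→a[6]=7, slow++,fast++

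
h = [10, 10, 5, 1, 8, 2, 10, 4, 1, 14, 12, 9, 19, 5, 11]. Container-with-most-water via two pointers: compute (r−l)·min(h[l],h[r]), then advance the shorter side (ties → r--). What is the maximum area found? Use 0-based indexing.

max area = 140

[0,14] min(10,11)*14=140 best=140 * → l++
[1,14] min(10,11)*13=130 best=140 → l++
[2,14] min(5,11)*12=60 best=140 → l++
[3,14] min(1,11)*11=11 best=140 → l++
[4,14] min(8,11)*10=80 best=140 → l++
[5,14] min(2,11)*9=18 best=140 → l++
[6,14] min(10,11)*8=80 best=140 → l++
[7,14] min(4,11)*7=28 best=140 → l++
[8,14] min(1,11)*6=6 best=140 → l++
[9,14] min(14,11)*5=55 best=140 → r--
[9,13] min(14,5)*4=20 best=140 → r--
[9,12] min(14,19)*3=42 best=140 → l++
[10,12] min(12,19)*2=24 best=140 → l++
[11,12] min(9,19)*1=9 best=140 → l++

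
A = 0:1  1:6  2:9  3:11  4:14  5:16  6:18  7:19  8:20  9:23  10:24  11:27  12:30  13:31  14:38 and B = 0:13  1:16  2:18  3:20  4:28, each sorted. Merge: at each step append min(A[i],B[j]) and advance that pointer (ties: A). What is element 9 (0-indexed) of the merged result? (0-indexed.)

[i=0,j=0] A[i]=1<=B[j]=13 take 1 → i++
[i=1,j=0] A[i]=6<=B[j]=13 take 6 → i++
[i=2,j=0] A[i]=9<=B[j]=13 take 9 → i++
[i=3,j=0] A[i]=11<=B[j]=13 take 11 → i++
[i=4,j=0] A[i]=14>B[j]=13 take 13 → j++
[i=4,j=1] A[i]=14<=B[j]=16 take 14 → i++
[i=5,j=1] A[i]=16<=B[j]=16 take 16 → i++
[i=6,j=1] A[i]=18>B[j]=16 take 16 → j++
[i=6,j=2] A[i]=18<=B[j]=18 take 18 → i++
[i=7,j=2] A[i]=19>B[j]=18 take 18 → j++
[i=7,j=3] A[i]=19<=B[j]=20 take 19 → i++
[i=8,j=3] A[i]=20<=B[j]=20 take 20 → i++
[i=9,j=3] A[i]=23>B[j]=20 take 20 → j++
[i=9,j=4] A[i]=23<=B[j]=28 take 23 → i++
[i=10,j=4] A[i]=24<=B[j]=28 take 24 → i++
[i=11,j=4] A[i]=27<=B[j]=28 take 27 → i++
[i=12,j=4] A[i]=30>B[j]=28 take 28 → j++
[i=12,j=5] B done, take A[i]=30 → i++
[i=13,j=5] B done, take A[i]=31 → i++
[i=14,j=5] B done, take A[i]=38 → i++

merged[9] = 18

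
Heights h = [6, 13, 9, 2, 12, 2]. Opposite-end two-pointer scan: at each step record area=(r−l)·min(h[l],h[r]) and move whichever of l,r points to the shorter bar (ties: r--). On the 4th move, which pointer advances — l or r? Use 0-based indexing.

[0,5] min(6,2)*5=10 best=10 * → r--
[0,4] min(6,12)*4=24 best=24 * → l++
[1,4] min(13,12)*3=36 best=36 * → r--
[1,3] min(13,2)*2=4 best=36 → r--

r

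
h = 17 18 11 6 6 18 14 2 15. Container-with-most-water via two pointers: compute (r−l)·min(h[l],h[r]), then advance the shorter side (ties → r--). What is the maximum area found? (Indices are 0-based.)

max area = 120

[0,8] min(17,15)*8=120 best=120 * → r--
[0,7] min(17,2)*7=14 best=120 → r--
[0,6] min(17,14)*6=84 best=120 → r--
[0,5] min(17,18)*5=85 best=120 → l++
[1,5] min(18,18)*4=72 best=120 → r--
[1,4] min(18,6)*3=18 best=120 → r--
[1,3] min(18,6)*2=12 best=120 → r--
[1,2] min(18,11)*1=11 best=120 → r--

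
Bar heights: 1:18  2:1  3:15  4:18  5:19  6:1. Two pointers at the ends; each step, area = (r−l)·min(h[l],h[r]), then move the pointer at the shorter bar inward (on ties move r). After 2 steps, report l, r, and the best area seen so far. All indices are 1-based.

l=1 r=6: min(18,1)*5=5 best=5 *, r--
l=1 r=5: min(18,19)*4=72 best=72 *, l++

l=2, r=5, best area=72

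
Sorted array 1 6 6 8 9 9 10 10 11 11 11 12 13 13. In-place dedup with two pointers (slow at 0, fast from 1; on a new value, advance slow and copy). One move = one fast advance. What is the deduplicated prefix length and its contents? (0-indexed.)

(s=0,f=1) a[fast]=6≠a[slow]=1 write a[1]=6 → slow++,fast++
(s=1,f=2) a[fast]=6=a[slow] dup → fast++
(s=1,f=3) a[fast]=8≠a[slow]=6 write a[2]=8 → slow++,fast++
(s=2,f=4) a[fast]=9≠a[slow]=8 write a[3]=9 → slow++,fast++
(s=3,f=5) a[fast]=9=a[slow] dup → fast++
(s=3,f=6) a[fast]=10≠a[slow]=9 write a[4]=10 → slow++,fast++
(s=4,f=7) a[fast]=10=a[slow] dup → fast++
(s=4,f=8) a[fast]=11≠a[slow]=10 write a[5]=11 → slow++,fast++
(s=5,f=9) a[fast]=11=a[slow] dup → fast++
(s=5,f=10) a[fast]=11=a[slow] dup → fast++
(s=5,f=11) a[fast]=12≠a[slow]=11 write a[6]=12 → slow++,fast++
(s=6,f=12) a[fast]=13≠a[slow]=12 write a[7]=13 → slow++,fast++
(s=7,f=13) a[fast]=13=a[slow] dup → fast++

length 8; prefix = [1, 6, 8, 9, 10, 11, 12, 13]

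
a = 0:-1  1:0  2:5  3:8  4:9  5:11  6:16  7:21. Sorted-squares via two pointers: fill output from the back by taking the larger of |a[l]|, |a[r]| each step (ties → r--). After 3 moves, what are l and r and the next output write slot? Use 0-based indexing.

[0,7] |-1|<=|21| out[7]=441 → r--
[0,6] |-1|<=|16| out[6]=256 → r--
[0,5] |-1|<=|11| out[5]=121 → r--

l=0, r=4, next write slot=4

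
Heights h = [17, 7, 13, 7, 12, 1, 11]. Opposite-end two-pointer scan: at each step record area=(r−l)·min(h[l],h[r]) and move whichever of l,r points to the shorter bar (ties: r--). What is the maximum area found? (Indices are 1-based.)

max area = 66

l=1 r=7: min(17,11)*6=66 best=66 *, r--
l=1 r=6: min(17,1)*5=5 best=66, r--
l=1 r=5: min(17,12)*4=48 best=66, r--
l=1 r=4: min(17,7)*3=21 best=66, r--
l=1 r=3: min(17,13)*2=26 best=66, r--
l=1 r=2: min(17,7)*1=7 best=66, r--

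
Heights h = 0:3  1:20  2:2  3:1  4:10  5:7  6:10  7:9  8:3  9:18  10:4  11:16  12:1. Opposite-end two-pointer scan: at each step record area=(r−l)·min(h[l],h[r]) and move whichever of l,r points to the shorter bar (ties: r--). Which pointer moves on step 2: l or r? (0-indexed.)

l=0 r=12: min(3,1)*12=12 best=12 *, r--
l=0 r=11: min(3,16)*11=33 best=33 *, l++

l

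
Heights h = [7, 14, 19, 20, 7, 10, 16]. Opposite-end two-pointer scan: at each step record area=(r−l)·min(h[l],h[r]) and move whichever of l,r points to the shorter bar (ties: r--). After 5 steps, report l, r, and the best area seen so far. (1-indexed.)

l=3, r=4, best area=70

l=1 r=7: min(7,16)*6=42 best=42 *, l++
l=2 r=7: min(14,16)*5=70 best=70 *, l++
l=3 r=7: min(19,16)*4=64 best=70, r--
l=3 r=6: min(19,10)*3=30 best=70, r--
l=3 r=5: min(19,7)*2=14 best=70, r--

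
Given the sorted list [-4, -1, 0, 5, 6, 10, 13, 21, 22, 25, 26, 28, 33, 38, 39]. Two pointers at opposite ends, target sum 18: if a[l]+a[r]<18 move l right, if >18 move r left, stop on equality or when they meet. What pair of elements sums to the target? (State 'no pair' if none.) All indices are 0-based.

(-4, 22)

l=0 r=14: -4+39=35 >18, r--
l=0 r=13: -4+38=34 >18, r--
l=0 r=12: -4+33=29 >18, r--
l=0 r=11: -4+28=24 >18, r--
l=0 r=10: -4+26=22 >18, r--
l=0 r=9: -4+25=21 >18, r--
l=0 r=8: -4+22=18, found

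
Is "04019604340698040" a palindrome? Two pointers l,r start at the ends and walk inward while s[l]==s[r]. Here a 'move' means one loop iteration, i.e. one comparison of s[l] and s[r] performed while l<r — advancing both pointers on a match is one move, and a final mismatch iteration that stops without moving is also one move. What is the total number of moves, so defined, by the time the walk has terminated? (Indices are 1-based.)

4 moves

l=1 r=17: '0'=='0', l++,r--
l=2 r=16: '4'=='4', l++,r--
l=3 r=15: '0'=='0', l++,r--
l=4 r=14: '1'!='8', stop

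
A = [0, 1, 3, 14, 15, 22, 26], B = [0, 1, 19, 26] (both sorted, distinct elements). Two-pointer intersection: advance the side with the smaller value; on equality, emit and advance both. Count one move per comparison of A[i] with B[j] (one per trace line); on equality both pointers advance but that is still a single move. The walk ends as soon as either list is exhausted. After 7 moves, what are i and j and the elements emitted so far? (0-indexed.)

[i=0,j=0] 0==0 emit → i++,j++
[i=1,j=1] 1==1 emit → i++,j++
[i=2,j=2] 3<19 → i++
[i=3,j=2] 14<19 → i++
[i=4,j=2] 15<19 → i++
[i=5,j=2] 22>19 → j++
[i=5,j=3] 22<26 → i++

i=6, j=3, emitted=[0, 1]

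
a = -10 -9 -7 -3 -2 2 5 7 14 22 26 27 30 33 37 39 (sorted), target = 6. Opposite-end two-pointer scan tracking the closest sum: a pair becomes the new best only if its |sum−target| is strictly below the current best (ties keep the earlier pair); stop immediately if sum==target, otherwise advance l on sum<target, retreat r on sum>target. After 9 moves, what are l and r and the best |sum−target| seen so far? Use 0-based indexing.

[0,15] -10+39=29 d=23 * → r--
[0,14] -10+37=27 d=21 * → r--
[0,13] -10+33=23 d=17 * → r--
[0,12] -10+30=20 d=14 * → r--
[0,11] -10+27=17 d=11 * → r--
[0,10] -10+26=16 d=10 * → r--
[0,9] -10+22=12 d=6 * → r--
[0,8] -10+14=4 d=2 * → l++
[1,8] -9+14=5 d=1 * → l++

l=2, r=8, best |Δ|=1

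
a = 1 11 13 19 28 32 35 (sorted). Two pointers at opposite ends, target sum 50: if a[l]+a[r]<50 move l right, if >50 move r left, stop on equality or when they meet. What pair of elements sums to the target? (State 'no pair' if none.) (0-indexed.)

l=0 r=6: 1+35=36 <50, l++
l=1 r=6: 11+35=46 <50, l++
l=2 r=6: 13+35=48 <50, l++
l=3 r=6: 19+35=54 >50, r--
l=3 r=5: 19+32=51 >50, r--
l=3 r=4: 19+28=47 <50, l++

no pair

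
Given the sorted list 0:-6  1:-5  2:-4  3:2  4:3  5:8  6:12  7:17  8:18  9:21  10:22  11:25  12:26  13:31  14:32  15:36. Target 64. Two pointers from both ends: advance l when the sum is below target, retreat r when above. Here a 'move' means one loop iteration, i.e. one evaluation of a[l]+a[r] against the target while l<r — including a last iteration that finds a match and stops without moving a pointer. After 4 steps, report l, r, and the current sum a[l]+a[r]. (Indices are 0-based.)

l=0 r=15: -6+36=30 <64, l++
l=1 r=15: -5+36=31 <64, l++
l=2 r=15: -4+36=32 <64, l++
l=3 r=15: 2+36=38 <64, l++

l=4, r=15, sum=39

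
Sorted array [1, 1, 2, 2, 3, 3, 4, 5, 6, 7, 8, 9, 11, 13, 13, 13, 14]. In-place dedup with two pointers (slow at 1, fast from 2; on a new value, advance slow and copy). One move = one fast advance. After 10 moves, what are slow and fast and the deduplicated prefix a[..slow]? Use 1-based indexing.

slow=8, fast=12, prefix=[1, 2, 3, 4, 5, 6, 7, 8]

(s=1,f=2) a[fast]=1=a[slow] dup → fast++
(s=1,f=3) a[fast]=2≠a[slow]=1 write a[2]=2 → slow++,fast++
(s=2,f=4) a[fast]=2=a[slow] dup → fast++
(s=2,f=5) a[fast]=3≠a[slow]=2 write a[3]=3 → slow++,fast++
(s=3,f=6) a[fast]=3=a[slow] dup → fast++
(s=3,f=7) a[fast]=4≠a[slow]=3 write a[4]=4 → slow++,fast++
(s=4,f=8) a[fast]=5≠a[slow]=4 write a[5]=5 → slow++,fast++
(s=5,f=9) a[fast]=6≠a[slow]=5 write a[6]=6 → slow++,fast++
(s=6,f=10) a[fast]=7≠a[slow]=6 write a[7]=7 → slow++,fast++
(s=7,f=11) a[fast]=8≠a[slow]=7 write a[8]=8 → slow++,fast++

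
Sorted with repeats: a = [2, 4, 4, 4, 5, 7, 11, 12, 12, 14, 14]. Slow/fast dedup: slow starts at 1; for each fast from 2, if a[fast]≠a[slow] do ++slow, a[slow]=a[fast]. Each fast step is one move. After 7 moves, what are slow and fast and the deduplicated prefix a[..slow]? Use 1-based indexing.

slow=1 fast=2: a[fast]=4≠a[slow]=2 write a[2]=4, slow++,fast++
slow=2 fast=3: a[fast]=4=a[slow] dup, fast++
slow=2 fast=4: a[fast]=4=a[slow] dup, fast++
slow=2 fast=5: a[fast]=5≠a[slow]=4 write a[3]=5, slow++,fast++
slow=3 fast=6: a[fast]=7≠a[slow]=5 write a[4]=7, slow++,fast++
slow=4 fast=7: a[fast]=11≠a[slow]=7 write a[5]=11, slow++,fast++
slow=5 fast=8: a[fast]=12≠a[slow]=11 write a[6]=12, slow++,fast++

slow=6, fast=9, prefix=[2, 4, 5, 7, 11, 12]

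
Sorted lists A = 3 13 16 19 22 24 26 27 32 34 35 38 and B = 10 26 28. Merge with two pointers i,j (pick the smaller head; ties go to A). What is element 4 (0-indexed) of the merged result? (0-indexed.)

[i=0,j=0] A[i]=3<=B[j]=10 take 3 → i++
[i=1,j=0] A[i]=13>B[j]=10 take 10 → j++
[i=1,j=1] A[i]=13<=B[j]=26 take 13 → i++
[i=2,j=1] A[i]=16<=B[j]=26 take 16 → i++
[i=3,j=1] A[i]=19<=B[j]=26 take 19 → i++
[i=4,j=1] A[i]=22<=B[j]=26 take 22 → i++
[i=5,j=1] A[i]=24<=B[j]=26 take 24 → i++
[i=6,j=1] A[i]=26<=B[j]=26 take 26 → i++
[i=7,j=1] A[i]=27>B[j]=26 take 26 → j++
[i=7,j=2] A[i]=27<=B[j]=28 take 27 → i++
[i=8,j=2] A[i]=32>B[j]=28 take 28 → j++
[i=8,j=3] B done, take A[i]=32 → i++
[i=9,j=3] B done, take A[i]=34 → i++
[i=10,j=3] B done, take A[i]=35 → i++
[i=11,j=3] B done, take A[i]=38 → i++

merged[4] = 19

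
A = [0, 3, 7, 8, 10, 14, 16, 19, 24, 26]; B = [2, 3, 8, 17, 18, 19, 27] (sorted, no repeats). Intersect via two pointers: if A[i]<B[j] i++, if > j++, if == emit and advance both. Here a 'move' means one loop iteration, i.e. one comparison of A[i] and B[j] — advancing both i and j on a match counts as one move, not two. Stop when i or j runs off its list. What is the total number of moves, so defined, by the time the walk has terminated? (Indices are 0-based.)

[i=0,j=0] 0<2 → i++
[i=1,j=0] 3>2 → j++
[i=1,j=1] 3==3 emit → i++,j++
[i=2,j=2] 7<8 → i++
[i=3,j=2] 8==8 emit → i++,j++
[i=4,j=3] 10<17 → i++
[i=5,j=3] 14<17 → i++
[i=6,j=3] 16<17 → i++
[i=7,j=3] 19>17 → j++
[i=7,j=4] 19>18 → j++
[i=7,j=5] 19==19 emit → i++,j++
[i=8,j=6] 24<27 → i++
[i=9,j=6] 26<27 → i++

13 moves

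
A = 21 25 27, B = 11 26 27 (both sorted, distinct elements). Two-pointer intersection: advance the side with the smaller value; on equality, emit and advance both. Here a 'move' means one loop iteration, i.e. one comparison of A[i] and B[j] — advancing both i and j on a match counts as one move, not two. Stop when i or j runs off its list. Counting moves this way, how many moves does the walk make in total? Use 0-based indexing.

[i=0,j=0] 21>11 → j++
[i=0,j=1] 21<26 → i++
[i=1,j=1] 25<26 → i++
[i=2,j=1] 27>26 → j++
[i=2,j=2] 27==27 emit → i++,j++

5 moves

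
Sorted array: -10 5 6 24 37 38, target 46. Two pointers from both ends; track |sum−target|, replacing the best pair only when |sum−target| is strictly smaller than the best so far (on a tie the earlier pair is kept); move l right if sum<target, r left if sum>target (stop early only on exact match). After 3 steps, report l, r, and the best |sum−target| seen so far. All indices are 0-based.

l=3, r=5, best |Δ|=2

[0,5] -10+38=28 d=18 * → l++
[1,5] 5+38=43 d=3 * → l++
[2,5] 6+38=44 d=2 * → l++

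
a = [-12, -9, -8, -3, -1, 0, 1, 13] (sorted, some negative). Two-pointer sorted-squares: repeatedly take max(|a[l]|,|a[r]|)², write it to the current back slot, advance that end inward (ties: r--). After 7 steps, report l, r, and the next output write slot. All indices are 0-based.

[0,7] |-12|<=|13| out[7]=169 → r--
[0,6] |-12|>|1| out[6]=144 → l++
[1,6] |-9|>|1| out[5]=81 → l++
[2,6] |-8|>|1| out[4]=64 → l++
[3,6] |-3|>|1| out[3]=9 → l++
[4,6] |-1|<=|1| out[2]=1 → r--
[4,5] |-1|>|0| out[1]=1 → l++

l=5, r=5, next write slot=0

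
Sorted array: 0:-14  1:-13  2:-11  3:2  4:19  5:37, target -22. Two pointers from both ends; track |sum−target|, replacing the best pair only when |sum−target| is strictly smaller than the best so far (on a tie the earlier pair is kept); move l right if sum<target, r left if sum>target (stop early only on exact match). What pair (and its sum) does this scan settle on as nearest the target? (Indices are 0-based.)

pair (-13, -11) with sum -24 (|Δ|=2)

l=0 r=5: -14+37=23 d=45 *, r--
l=0 r=4: -14+19=5 d=27 *, r--
l=0 r=3: -14+2=-12 d=10 *, r--
l=0 r=2: -14+-11=-25 d=3 *, l++
l=1 r=2: -13+-11=-24 d=2 *, l++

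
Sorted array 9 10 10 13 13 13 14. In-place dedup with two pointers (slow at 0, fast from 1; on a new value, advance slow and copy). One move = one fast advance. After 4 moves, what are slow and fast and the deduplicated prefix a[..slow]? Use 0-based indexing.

(s=0,f=1) a[fast]=10≠a[slow]=9 write a[1]=10 → slow++,fast++
(s=1,f=2) a[fast]=10=a[slow] dup → fast++
(s=1,f=3) a[fast]=13≠a[slow]=10 write a[2]=13 → slow++,fast++
(s=2,f=4) a[fast]=13=a[slow] dup → fast++

slow=2, fast=5, prefix=[9, 10, 13]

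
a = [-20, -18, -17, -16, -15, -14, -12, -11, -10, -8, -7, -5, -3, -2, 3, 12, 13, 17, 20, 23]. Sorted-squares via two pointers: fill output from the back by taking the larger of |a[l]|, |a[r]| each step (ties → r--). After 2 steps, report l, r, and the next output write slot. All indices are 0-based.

l=0 r=19: |-20|<=|23| out[19]=529, r--
l=0 r=18: |-20|<=|20| out[18]=400, r--

l=0, r=17, next write slot=17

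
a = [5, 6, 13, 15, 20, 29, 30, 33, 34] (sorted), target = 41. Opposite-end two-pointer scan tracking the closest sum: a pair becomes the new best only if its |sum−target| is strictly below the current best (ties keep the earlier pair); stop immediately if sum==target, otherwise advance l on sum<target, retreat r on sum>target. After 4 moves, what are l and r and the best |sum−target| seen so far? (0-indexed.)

l=2, r=6, best |Δ|=1

l=0 r=8: 5+34=39 d=2 *, l++
l=1 r=8: 6+34=40 d=1 *, l++
l=2 r=8: 13+34=47 d=6, r--
l=2 r=7: 13+33=46 d=5, r--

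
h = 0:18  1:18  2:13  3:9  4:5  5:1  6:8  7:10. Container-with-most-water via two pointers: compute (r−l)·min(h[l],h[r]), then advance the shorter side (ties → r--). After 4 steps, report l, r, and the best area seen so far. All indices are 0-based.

[0,7] min(18,10)*7=70 best=70 * → r--
[0,6] min(18,8)*6=48 best=70 → r--
[0,5] min(18,1)*5=5 best=70 → r--
[0,4] min(18,5)*4=20 best=70 → r--

l=0, r=3, best area=70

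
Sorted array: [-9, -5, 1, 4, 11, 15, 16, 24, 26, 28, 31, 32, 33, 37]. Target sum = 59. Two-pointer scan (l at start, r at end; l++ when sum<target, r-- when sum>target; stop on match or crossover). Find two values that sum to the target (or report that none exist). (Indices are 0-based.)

[0,13] -9+37=28 <59 → l++
[1,13] -5+37=32 <59 → l++
[2,13] 1+37=38 <59 → l++
[3,13] 4+37=41 <59 → l++
[4,13] 11+37=48 <59 → l++
[5,13] 15+37=52 <59 → l++
[6,13] 16+37=53 <59 → l++
[7,13] 24+37=61 >59 → r--
[7,12] 24+33=57 <59 → l++
[8,12] 26+33=59 → found

(26, 33)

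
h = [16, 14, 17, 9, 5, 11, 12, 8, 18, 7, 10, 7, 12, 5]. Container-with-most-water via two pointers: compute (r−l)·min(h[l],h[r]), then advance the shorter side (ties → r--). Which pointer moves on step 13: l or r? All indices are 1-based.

[1,14] min(16,5)*13=65 best=65 * → r--
[1,13] min(16,12)*12=144 best=144 * → r--
[1,12] min(16,7)*11=77 best=144 → r--
[1,11] min(16,10)*10=100 best=144 → r--
[1,10] min(16,7)*9=63 best=144 → r--
[1,9] min(16,18)*8=128 best=144 → l++
[2,9] min(14,18)*7=98 best=144 → l++
[3,9] min(17,18)*6=102 best=144 → l++
[4,9] min(9,18)*5=45 best=144 → l++
[5,9] min(5,18)*4=20 best=144 → l++
[6,9] min(11,18)*3=33 best=144 → l++
[7,9] min(12,18)*2=24 best=144 → l++
[8,9] min(8,18)*1=8 best=144 → l++

l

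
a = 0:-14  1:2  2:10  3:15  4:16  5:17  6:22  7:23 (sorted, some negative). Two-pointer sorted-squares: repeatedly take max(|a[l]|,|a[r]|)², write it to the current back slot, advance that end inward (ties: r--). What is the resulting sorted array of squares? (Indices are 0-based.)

l=0 r=7: |-14|<=|23| out[7]=529, r--
l=0 r=6: |-14|<=|22| out[6]=484, r--
l=0 r=5: |-14|<=|17| out[5]=289, r--
l=0 r=4: |-14|<=|16| out[4]=256, r--
l=0 r=3: |-14|<=|15| out[3]=225, r--
l=0 r=2: |-14|>|10| out[2]=196, l++
l=1 r=2: |2|<=|10| out[1]=100, r--
l=1 r=1: |2|<=|2| out[0]=4, r--

[4, 100, 196, 225, 256, 289, 484, 529]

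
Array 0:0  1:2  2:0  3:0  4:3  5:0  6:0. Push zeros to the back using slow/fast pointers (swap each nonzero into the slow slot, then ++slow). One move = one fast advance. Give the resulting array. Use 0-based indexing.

(s=0,f=0) a[fast]=0 → fast++
(s=0,f=1) a[fast]=2≠0 swap→a[0]=2 → slow++,fast++
(s=1,f=2) a[fast]=0 → fast++
(s=1,f=3) a[fast]=0 → fast++
(s=1,f=4) a[fast]=3≠0 swap→a[1]=3 → slow++,fast++
(s=2,f=5) a[fast]=0 → fast++
(s=2,f=6) a[fast]=0 → fast++

[2, 3, 0, 0, 0, 0, 0]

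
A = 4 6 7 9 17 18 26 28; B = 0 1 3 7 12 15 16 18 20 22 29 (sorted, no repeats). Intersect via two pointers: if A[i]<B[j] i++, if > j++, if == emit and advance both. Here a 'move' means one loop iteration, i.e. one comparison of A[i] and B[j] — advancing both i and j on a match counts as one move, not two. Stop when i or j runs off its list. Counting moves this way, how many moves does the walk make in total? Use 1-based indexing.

16 moves

[i=1,j=1] 4>0 → j++
[i=1,j=2] 4>1 → j++
[i=1,j=3] 4>3 → j++
[i=1,j=4] 4<7 → i++
[i=2,j=4] 6<7 → i++
[i=3,j=4] 7==7 emit → i++,j++
[i=4,j=5] 9<12 → i++
[i=5,j=5] 17>12 → j++
[i=5,j=6] 17>15 → j++
[i=5,j=7] 17>16 → j++
[i=5,j=8] 17<18 → i++
[i=6,j=8] 18==18 emit → i++,j++
[i=7,j=9] 26>20 → j++
[i=7,j=10] 26>22 → j++
[i=7,j=11] 26<29 → i++
[i=8,j=11] 28<29 → i++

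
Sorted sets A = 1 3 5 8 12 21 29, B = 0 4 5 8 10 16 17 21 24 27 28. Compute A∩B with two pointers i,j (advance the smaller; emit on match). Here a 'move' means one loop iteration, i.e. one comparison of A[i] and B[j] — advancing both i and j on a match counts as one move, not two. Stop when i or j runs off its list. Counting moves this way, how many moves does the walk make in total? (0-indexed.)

14 moves

[i=0,j=0] 1>0 → j++
[i=0,j=1] 1<4 → i++
[i=1,j=1] 3<4 → i++
[i=2,j=1] 5>4 → j++
[i=2,j=2] 5==5 emit → i++,j++
[i=3,j=3] 8==8 emit → i++,j++
[i=4,j=4] 12>10 → j++
[i=4,j=5] 12<16 → i++
[i=5,j=5] 21>16 → j++
[i=5,j=6] 21>17 → j++
[i=5,j=7] 21==21 emit → i++,j++
[i=6,j=8] 29>24 → j++
[i=6,j=9] 29>27 → j++
[i=6,j=10] 29>28 → j++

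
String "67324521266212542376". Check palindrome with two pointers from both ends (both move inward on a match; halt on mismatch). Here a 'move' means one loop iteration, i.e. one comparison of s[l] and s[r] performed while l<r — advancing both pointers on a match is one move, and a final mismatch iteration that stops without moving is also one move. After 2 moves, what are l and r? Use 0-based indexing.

l=0 r=19: '6'=='6', l++,r--
l=1 r=18: '7'=='7', l++,r--

l=2, r=17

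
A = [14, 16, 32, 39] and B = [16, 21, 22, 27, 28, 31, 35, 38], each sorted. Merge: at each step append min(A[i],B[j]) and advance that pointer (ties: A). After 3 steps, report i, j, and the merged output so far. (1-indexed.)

i=1 j=1: A[i]=14<=B[j]=16 take 14, i++
i=2 j=1: A[i]=16<=B[j]=16 take 16, i++
i=3 j=1: A[i]=32>B[j]=16 take 16, j++

i=3, j=2, merged so far=[14, 16, 16]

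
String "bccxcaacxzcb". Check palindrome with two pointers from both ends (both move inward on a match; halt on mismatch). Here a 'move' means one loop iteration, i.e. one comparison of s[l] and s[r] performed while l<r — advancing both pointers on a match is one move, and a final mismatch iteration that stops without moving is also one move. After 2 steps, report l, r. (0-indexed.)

l=2, r=9

[0,11] 'b'=='b' → l++,r--
[1,10] 'c'=='c' → l++,r--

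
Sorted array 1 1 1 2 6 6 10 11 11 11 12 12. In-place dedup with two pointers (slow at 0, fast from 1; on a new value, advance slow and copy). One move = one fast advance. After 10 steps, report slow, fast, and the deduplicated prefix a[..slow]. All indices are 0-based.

slow=0 fast=1: a[fast]=1=a[slow] dup, fast++
slow=0 fast=2: a[fast]=1=a[slow] dup, fast++
slow=0 fast=3: a[fast]=2≠a[slow]=1 write a[1]=2, slow++,fast++
slow=1 fast=4: a[fast]=6≠a[slow]=2 write a[2]=6, slow++,fast++
slow=2 fast=5: a[fast]=6=a[slow] dup, fast++
slow=2 fast=6: a[fast]=10≠a[slow]=6 write a[3]=10, slow++,fast++
slow=3 fast=7: a[fast]=11≠a[slow]=10 write a[4]=11, slow++,fast++
slow=4 fast=8: a[fast]=11=a[slow] dup, fast++
slow=4 fast=9: a[fast]=11=a[slow] dup, fast++
slow=4 fast=10: a[fast]=12≠a[slow]=11 write a[5]=12, slow++,fast++

slow=5, fast=11, prefix=[1, 2, 6, 10, 11, 12]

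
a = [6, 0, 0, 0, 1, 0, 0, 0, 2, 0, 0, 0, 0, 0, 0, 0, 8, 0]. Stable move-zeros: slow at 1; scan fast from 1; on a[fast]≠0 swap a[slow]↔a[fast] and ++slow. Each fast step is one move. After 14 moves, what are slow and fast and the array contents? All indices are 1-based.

slow=4, fast=15, a=[6, 1, 2, 0, 0, 0, 0, 0, 0, 0, 0, 0, 0, 0, 0, 0, 8, 0]

(s=1,f=1) a[fast]=6≠0 swap→a[1]=6 → slow++,fast++
(s=2,f=2) a[fast]=0 → fast++
(s=2,f=3) a[fast]=0 → fast++
(s=2,f=4) a[fast]=0 → fast++
(s=2,f=5) a[fast]=1≠0 swap→a[2]=1 → slow++,fast++
(s=3,f=6) a[fast]=0 → fast++
(s=3,f=7) a[fast]=0 → fast++
(s=3,f=8) a[fast]=0 → fast++
(s=3,f=9) a[fast]=2≠0 swap→a[3]=2 → slow++,fast++
(s=4,f=10) a[fast]=0 → fast++
(s=4,f=11) a[fast]=0 → fast++
(s=4,f=12) a[fast]=0 → fast++
(s=4,f=13) a[fast]=0 → fast++
(s=4,f=14) a[fast]=0 → fast++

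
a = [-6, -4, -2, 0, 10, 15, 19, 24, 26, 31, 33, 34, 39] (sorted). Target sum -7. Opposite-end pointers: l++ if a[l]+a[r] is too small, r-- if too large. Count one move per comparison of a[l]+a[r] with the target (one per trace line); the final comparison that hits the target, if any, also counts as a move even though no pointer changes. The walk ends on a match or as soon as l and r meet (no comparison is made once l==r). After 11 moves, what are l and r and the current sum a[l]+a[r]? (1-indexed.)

[1,13] -6+39=33 >-7 → r--
[1,12] -6+34=28 >-7 → r--
[1,11] -6+33=27 >-7 → r--
[1,10] -6+31=25 >-7 → r--
[1,9] -6+26=20 >-7 → r--
[1,8] -6+24=18 >-7 → r--
[1,7] -6+19=13 >-7 → r--
[1,6] -6+15=9 >-7 → r--
[1,5] -6+10=4 >-7 → r--
[1,4] -6+0=-6 >-7 → r--
[1,3] -6+-2=-8 <-7 → l++

l=2, r=3, sum=-6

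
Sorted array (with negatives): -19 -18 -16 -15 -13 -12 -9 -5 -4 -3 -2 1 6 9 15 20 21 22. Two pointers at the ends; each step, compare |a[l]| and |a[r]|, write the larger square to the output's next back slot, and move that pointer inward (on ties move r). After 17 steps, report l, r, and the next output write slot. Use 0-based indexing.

l=11, r=11, next write slot=0

[0,17] |-19|<=|22| out[17]=484 → r--
[0,16] |-19|<=|21| out[16]=441 → r--
[0,15] |-19|<=|20| out[15]=400 → r--
[0,14] |-19|>|15| out[14]=361 → l++
[1,14] |-18|>|15| out[13]=324 → l++
[2,14] |-16|>|15| out[12]=256 → l++
[3,14] |-15|<=|15| out[11]=225 → r--
[3,13] |-15|>|9| out[10]=225 → l++
[4,13] |-13|>|9| out[9]=169 → l++
[5,13] |-12|>|9| out[8]=144 → l++
[6,13] |-9|<=|9| out[7]=81 → r--
[6,12] |-9|>|6| out[6]=81 → l++
[7,12] |-5|<=|6| out[5]=36 → r--
[7,11] |-5|>|1| out[4]=25 → l++
[8,11] |-4|>|1| out[3]=16 → l++
[9,11] |-3|>|1| out[2]=9 → l++
[10,11] |-2|>|1| out[1]=4 → l++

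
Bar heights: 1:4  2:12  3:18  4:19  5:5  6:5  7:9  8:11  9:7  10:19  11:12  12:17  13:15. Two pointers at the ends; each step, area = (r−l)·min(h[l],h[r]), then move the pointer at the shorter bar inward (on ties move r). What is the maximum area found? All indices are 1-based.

l=1 r=13: min(4,15)*12=48 best=48 *, l++
l=2 r=13: min(12,15)*11=132 best=132 *, l++
l=3 r=13: min(18,15)*10=150 best=150 *, r--
l=3 r=12: min(18,17)*9=153 best=153 *, r--
l=3 r=11: min(18,12)*8=96 best=153, r--
l=3 r=10: min(18,19)*7=126 best=153, l++
l=4 r=10: min(19,19)*6=114 best=153, r--
l=4 r=9: min(19,7)*5=35 best=153, r--
l=4 r=8: min(19,11)*4=44 best=153, r--
l=4 r=7: min(19,9)*3=27 best=153, r--
l=4 r=6: min(19,5)*2=10 best=153, r--
l=4 r=5: min(19,5)*1=5 best=153, r--

max area = 153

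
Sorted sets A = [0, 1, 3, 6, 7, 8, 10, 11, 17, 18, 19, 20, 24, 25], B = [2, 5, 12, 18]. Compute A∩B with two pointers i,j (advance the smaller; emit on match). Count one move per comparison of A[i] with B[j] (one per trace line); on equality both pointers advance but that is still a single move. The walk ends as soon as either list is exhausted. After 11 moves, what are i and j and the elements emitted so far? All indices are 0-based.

i=0 j=0: 0<2, i++
i=1 j=0: 1<2, i++
i=2 j=0: 3>2, j++
i=2 j=1: 3<5, i++
i=3 j=1: 6>5, j++
i=3 j=2: 6<12, i++
i=4 j=2: 7<12, i++
i=5 j=2: 8<12, i++
i=6 j=2: 10<12, i++
i=7 j=2: 11<12, i++
i=8 j=2: 17>12, j++

i=8, j=3, emitted=[]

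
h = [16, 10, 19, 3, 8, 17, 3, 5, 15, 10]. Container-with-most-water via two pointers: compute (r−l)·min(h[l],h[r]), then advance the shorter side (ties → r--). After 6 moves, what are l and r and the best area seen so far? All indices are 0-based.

l=2, r=5, best area=120

l=0 r=9: min(16,10)*9=90 best=90 *, r--
l=0 r=8: min(16,15)*8=120 best=120 *, r--
l=0 r=7: min(16,5)*7=35 best=120, r--
l=0 r=6: min(16,3)*6=18 best=120, r--
l=0 r=5: min(16,17)*5=80 best=120, l++
l=1 r=5: min(10,17)*4=40 best=120, l++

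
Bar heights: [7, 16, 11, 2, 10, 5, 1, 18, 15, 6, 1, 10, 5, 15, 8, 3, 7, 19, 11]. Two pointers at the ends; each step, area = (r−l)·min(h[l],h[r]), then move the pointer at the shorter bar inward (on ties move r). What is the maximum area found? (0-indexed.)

[0,18] min(7,11)*18=126 best=126 * → l++
[1,18] min(16,11)*17=187 best=187 * → r--
[1,17] min(16,19)*16=256 best=256 * → l++
[2,17] min(11,19)*15=165 best=256 → l++
[3,17] min(2,19)*14=28 best=256 → l++
[4,17] min(10,19)*13=130 best=256 → l++
[5,17] min(5,19)*12=60 best=256 → l++
[6,17] min(1,19)*11=11 best=256 → l++
[7,17] min(18,19)*10=180 best=256 → l++
[8,17] min(15,19)*9=135 best=256 → l++
[9,17] min(6,19)*8=48 best=256 → l++
[10,17] min(1,19)*7=7 best=256 → l++
[11,17] min(10,19)*6=60 best=256 → l++
[12,17] min(5,19)*5=25 best=256 → l++
[13,17] min(15,19)*4=60 best=256 → l++
[14,17] min(8,19)*3=24 best=256 → l++
[15,17] min(3,19)*2=6 best=256 → l++
[16,17] min(7,19)*1=7 best=256 → l++

max area = 256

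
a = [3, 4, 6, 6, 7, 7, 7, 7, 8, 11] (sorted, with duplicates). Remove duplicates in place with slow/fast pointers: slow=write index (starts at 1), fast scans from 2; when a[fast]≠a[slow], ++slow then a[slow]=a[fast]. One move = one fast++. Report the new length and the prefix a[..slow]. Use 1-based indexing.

length 6; prefix = [3, 4, 6, 7, 8, 11]

(s=1,f=2) a[fast]=4≠a[slow]=3 write a[2]=4 → slow++,fast++
(s=2,f=3) a[fast]=6≠a[slow]=4 write a[3]=6 → slow++,fast++
(s=3,f=4) a[fast]=6=a[slow] dup → fast++
(s=3,f=5) a[fast]=7≠a[slow]=6 write a[4]=7 → slow++,fast++
(s=4,f=6) a[fast]=7=a[slow] dup → fast++
(s=4,f=7) a[fast]=7=a[slow] dup → fast++
(s=4,f=8) a[fast]=7=a[slow] dup → fast++
(s=4,f=9) a[fast]=8≠a[slow]=7 write a[5]=8 → slow++,fast++
(s=5,f=10) a[fast]=11≠a[slow]=8 write a[6]=11 → slow++,fast++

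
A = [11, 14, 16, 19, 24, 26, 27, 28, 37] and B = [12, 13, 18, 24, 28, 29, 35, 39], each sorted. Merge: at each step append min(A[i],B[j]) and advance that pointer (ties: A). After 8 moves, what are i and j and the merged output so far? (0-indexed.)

i=5, j=3, merged so far=[11, 12, 13, 14, 16, 18, 19, 24]

[i=0,j=0] A[i]=11<=B[j]=12 take 11 → i++
[i=1,j=0] A[i]=14>B[j]=12 take 12 → j++
[i=1,j=1] A[i]=14>B[j]=13 take 13 → j++
[i=1,j=2] A[i]=14<=B[j]=18 take 14 → i++
[i=2,j=2] A[i]=16<=B[j]=18 take 16 → i++
[i=3,j=2] A[i]=19>B[j]=18 take 18 → j++
[i=3,j=3] A[i]=19<=B[j]=24 take 19 → i++
[i=4,j=3] A[i]=24<=B[j]=24 take 24 → i++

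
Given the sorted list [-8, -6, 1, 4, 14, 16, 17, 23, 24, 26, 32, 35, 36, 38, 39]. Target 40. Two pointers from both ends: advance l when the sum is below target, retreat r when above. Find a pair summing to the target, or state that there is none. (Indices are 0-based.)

(1, 39)

[0,14] -8+39=31 <40 → l++
[1,14] -6+39=33 <40 → l++
[2,14] 1+39=40 → found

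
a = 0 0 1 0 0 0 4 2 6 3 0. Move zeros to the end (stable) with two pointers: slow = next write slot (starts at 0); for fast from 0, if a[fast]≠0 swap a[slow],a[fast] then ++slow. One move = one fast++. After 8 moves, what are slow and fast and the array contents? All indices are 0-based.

(s=0,f=0) a[fast]=0 → fast++
(s=0,f=1) a[fast]=0 → fast++
(s=0,f=2) a[fast]=1≠0 swap→a[0]=1 → slow++,fast++
(s=1,f=3) a[fast]=0 → fast++
(s=1,f=4) a[fast]=0 → fast++
(s=1,f=5) a[fast]=0 → fast++
(s=1,f=6) a[fast]=4≠0 swap→a[1]=4 → slow++,fast++
(s=2,f=7) a[fast]=2≠0 swap→a[2]=2 → slow++,fast++

slow=3, fast=8, a=[1, 4, 2, 0, 0, 0, 0, 0, 6, 3, 0]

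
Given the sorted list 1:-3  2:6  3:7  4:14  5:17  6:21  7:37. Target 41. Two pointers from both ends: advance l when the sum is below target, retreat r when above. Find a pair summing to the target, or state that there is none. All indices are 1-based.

l=1 r=7: -3+37=34 <41, l++
l=2 r=7: 6+37=43 >41, r--
l=2 r=6: 6+21=27 <41, l++
l=3 r=6: 7+21=28 <41, l++
l=4 r=6: 14+21=35 <41, l++
l=5 r=6: 17+21=38 <41, l++

no pair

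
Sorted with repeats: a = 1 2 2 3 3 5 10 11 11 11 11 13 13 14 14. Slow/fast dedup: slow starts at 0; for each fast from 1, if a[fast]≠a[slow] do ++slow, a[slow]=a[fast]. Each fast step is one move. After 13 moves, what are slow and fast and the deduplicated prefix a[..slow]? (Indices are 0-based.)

slow=0 fast=1: a[fast]=2≠a[slow]=1 write a[1]=2, slow++,fast++
slow=1 fast=2: a[fast]=2=a[slow] dup, fast++
slow=1 fast=3: a[fast]=3≠a[slow]=2 write a[2]=3, slow++,fast++
slow=2 fast=4: a[fast]=3=a[slow] dup, fast++
slow=2 fast=5: a[fast]=5≠a[slow]=3 write a[3]=5, slow++,fast++
slow=3 fast=6: a[fast]=10≠a[slow]=5 write a[4]=10, slow++,fast++
slow=4 fast=7: a[fast]=11≠a[slow]=10 write a[5]=11, slow++,fast++
slow=5 fast=8: a[fast]=11=a[slow] dup, fast++
slow=5 fast=9: a[fast]=11=a[slow] dup, fast++
slow=5 fast=10: a[fast]=11=a[slow] dup, fast++
slow=5 fast=11: a[fast]=13≠a[slow]=11 write a[6]=13, slow++,fast++
slow=6 fast=12: a[fast]=13=a[slow] dup, fast++
slow=6 fast=13: a[fast]=14≠a[slow]=13 write a[7]=14, slow++,fast++

slow=7, fast=14, prefix=[1, 2, 3, 5, 10, 11, 13, 14]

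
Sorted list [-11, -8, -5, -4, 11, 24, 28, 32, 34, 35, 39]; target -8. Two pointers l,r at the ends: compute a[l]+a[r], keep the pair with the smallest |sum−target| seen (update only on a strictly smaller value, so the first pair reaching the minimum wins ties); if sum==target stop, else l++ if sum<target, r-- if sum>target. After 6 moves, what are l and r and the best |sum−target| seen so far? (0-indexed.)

l=0, r=4, best |Δ|=21

l=0 r=10: -11+39=28 d=36 *, r--
l=0 r=9: -11+35=24 d=32 *, r--
l=0 r=8: -11+34=23 d=31 *, r--
l=0 r=7: -11+32=21 d=29 *, r--
l=0 r=6: -11+28=17 d=25 *, r--
l=0 r=5: -11+24=13 d=21 *, r--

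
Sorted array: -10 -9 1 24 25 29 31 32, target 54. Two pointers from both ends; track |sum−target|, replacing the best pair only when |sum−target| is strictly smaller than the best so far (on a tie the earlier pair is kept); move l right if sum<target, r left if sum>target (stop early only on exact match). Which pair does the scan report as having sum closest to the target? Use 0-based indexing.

pair (25, 29) with sum 54 (|Δ|=0)

[0,7] -10+32=22 d=32 * → l++
[1,7] -9+32=23 d=31 * → l++
[2,7] 1+32=33 d=21 * → l++
[3,7] 24+32=56 d=2 * → r--
[3,6] 24+31=55 d=1 * → r--
[3,5] 24+29=53 d=1 → l++
[4,5] 25+29=54 d=0 * → stop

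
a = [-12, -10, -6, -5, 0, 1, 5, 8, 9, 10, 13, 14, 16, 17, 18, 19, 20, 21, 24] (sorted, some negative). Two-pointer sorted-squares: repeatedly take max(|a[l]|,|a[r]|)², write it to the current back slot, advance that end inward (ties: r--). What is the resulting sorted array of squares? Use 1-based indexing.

[0, 1, 25, 25, 36, 64, 81, 100, 100, 144, 169, 196, 256, 289, 324, 361, 400, 441, 576]

[1,19] |-12|<=|24| out[19]=576 → r--
[1,18] |-12|<=|21| out[18]=441 → r--
[1,17] |-12|<=|20| out[17]=400 → r--
[1,16] |-12|<=|19| out[16]=361 → r--
[1,15] |-12|<=|18| out[15]=324 → r--
[1,14] |-12|<=|17| out[14]=289 → r--
[1,13] |-12|<=|16| out[13]=256 → r--
[1,12] |-12|<=|14| out[12]=196 → r--
[1,11] |-12|<=|13| out[11]=169 → r--
[1,10] |-12|>|10| out[10]=144 → l++
[2,10] |-10|<=|10| out[9]=100 → r--
[2,9] |-10|>|9| out[8]=100 → l++
[3,9] |-6|<=|9| out[7]=81 → r--
[3,8] |-6|<=|8| out[6]=64 → r--
[3,7] |-6|>|5| out[5]=36 → l++
[4,7] |-5|<=|5| out[4]=25 → r--
[4,6] |-5|>|1| out[3]=25 → l++
[5,6] |0|<=|1| out[2]=1 → r--
[5,5] |0|<=|0| out[1]=0 → r--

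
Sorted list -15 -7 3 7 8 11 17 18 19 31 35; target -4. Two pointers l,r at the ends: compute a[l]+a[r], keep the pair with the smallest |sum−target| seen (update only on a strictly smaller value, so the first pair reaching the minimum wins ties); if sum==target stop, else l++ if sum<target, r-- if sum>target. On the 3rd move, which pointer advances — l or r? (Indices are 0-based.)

r

l=0 r=10: -15+35=20 d=24 *, r--
l=0 r=9: -15+31=16 d=20 *, r--
l=0 r=8: -15+19=4 d=8 *, r--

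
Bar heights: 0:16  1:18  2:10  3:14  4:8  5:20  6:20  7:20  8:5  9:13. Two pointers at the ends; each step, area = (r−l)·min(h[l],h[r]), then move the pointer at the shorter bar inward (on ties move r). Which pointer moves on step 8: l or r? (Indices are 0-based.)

r

[0,9] min(16,13)*9=117 best=117 * → r--
[0,8] min(16,5)*8=40 best=117 → r--
[0,7] min(16,20)*7=112 best=117 → l++
[1,7] min(18,20)*6=108 best=117 → l++
[2,7] min(10,20)*5=50 best=117 → l++
[3,7] min(14,20)*4=56 best=117 → l++
[4,7] min(8,20)*3=24 best=117 → l++
[5,7] min(20,20)*2=40 best=117 → r--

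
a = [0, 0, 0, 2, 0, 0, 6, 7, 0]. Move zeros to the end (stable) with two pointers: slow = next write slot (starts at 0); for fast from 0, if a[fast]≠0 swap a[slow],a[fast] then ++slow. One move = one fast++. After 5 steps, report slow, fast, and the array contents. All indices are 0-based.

slow=0 fast=0: a[fast]=0, fast++
slow=0 fast=1: a[fast]=0, fast++
slow=0 fast=2: a[fast]=0, fast++
slow=0 fast=3: a[fast]=2≠0 swap→a[0]=2, slow++,fast++
slow=1 fast=4: a[fast]=0, fast++

slow=1, fast=5, a=[2, 0, 0, 0, 0, 0, 6, 7, 0]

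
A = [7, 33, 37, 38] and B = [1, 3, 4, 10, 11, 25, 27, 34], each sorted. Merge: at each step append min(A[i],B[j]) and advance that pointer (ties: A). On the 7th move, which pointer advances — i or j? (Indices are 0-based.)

[i=0,j=0] A[i]=7>B[j]=1 take 1 → j++
[i=0,j=1] A[i]=7>B[j]=3 take 3 → j++
[i=0,j=2] A[i]=7>B[j]=4 take 4 → j++
[i=0,j=3] A[i]=7<=B[j]=10 take 7 → i++
[i=1,j=3] A[i]=33>B[j]=10 take 10 → j++
[i=1,j=4] A[i]=33>B[j]=11 take 11 → j++
[i=1,j=5] A[i]=33>B[j]=25 take 25 → j++

j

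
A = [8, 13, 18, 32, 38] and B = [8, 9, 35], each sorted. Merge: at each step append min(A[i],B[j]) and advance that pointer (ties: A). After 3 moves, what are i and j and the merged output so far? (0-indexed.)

i=0 j=0: A[i]=8<=B[j]=8 take 8, i++
i=1 j=0: A[i]=13>B[j]=8 take 8, j++
i=1 j=1: A[i]=13>B[j]=9 take 9, j++

i=1, j=2, merged so far=[8, 8, 9]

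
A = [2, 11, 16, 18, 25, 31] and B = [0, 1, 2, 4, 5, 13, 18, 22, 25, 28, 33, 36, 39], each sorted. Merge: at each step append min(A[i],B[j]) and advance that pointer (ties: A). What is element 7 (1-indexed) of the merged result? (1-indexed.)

merged[7] = 11

[i=1,j=1] A[i]=2>B[j]=0 take 0 → j++
[i=1,j=2] A[i]=2>B[j]=1 take 1 → j++
[i=1,j=3] A[i]=2<=B[j]=2 take 2 → i++
[i=2,j=3] A[i]=11>B[j]=2 take 2 → j++
[i=2,j=4] A[i]=11>B[j]=4 take 4 → j++
[i=2,j=5] A[i]=11>B[j]=5 take 5 → j++
[i=2,j=6] A[i]=11<=B[j]=13 take 11 → i++
[i=3,j=6] A[i]=16>B[j]=13 take 13 → j++
[i=3,j=7] A[i]=16<=B[j]=18 take 16 → i++
[i=4,j=7] A[i]=18<=B[j]=18 take 18 → i++
[i=5,j=7] A[i]=25>B[j]=18 take 18 → j++
[i=5,j=8] A[i]=25>B[j]=22 take 22 → j++
[i=5,j=9] A[i]=25<=B[j]=25 take 25 → i++
[i=6,j=9] A[i]=31>B[j]=25 take 25 → j++
[i=6,j=10] A[i]=31>B[j]=28 take 28 → j++
[i=6,j=11] A[i]=31<=B[j]=33 take 31 → i++
[i=7,j=11] A done, take B[j]=33 → j++
[i=7,j=12] A done, take B[j]=36 → j++
[i=7,j=13] A done, take B[j]=39 → j++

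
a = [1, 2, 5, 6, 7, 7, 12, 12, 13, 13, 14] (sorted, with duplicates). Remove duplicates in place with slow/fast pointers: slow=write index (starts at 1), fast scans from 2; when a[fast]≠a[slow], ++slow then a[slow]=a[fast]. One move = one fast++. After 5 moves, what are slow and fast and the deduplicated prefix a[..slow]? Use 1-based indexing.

(s=1,f=2) a[fast]=2≠a[slow]=1 write a[2]=2 → slow++,fast++
(s=2,f=3) a[fast]=5≠a[slow]=2 write a[3]=5 → slow++,fast++
(s=3,f=4) a[fast]=6≠a[slow]=5 write a[4]=6 → slow++,fast++
(s=4,f=5) a[fast]=7≠a[slow]=6 write a[5]=7 → slow++,fast++
(s=5,f=6) a[fast]=7=a[slow] dup → fast++

slow=5, fast=7, prefix=[1, 2, 5, 6, 7]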